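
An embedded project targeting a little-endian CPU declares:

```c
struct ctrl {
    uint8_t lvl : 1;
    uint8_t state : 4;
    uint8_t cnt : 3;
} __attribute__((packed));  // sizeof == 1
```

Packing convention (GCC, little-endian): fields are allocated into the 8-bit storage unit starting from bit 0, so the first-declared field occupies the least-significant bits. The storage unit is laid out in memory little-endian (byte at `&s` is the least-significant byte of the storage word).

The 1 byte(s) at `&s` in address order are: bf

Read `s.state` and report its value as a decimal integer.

15

[0]=0xbf (little-endian) → word 0xbf
lvl:1 @ bit 0 → (0xbf>>0)&0x1 = 0x1
state:4 @ bit 1 → (0xbf>>1)&0xf = 0xf  ←
cnt:3 @ bit 5 → (0xbf>>5)&0x7 = 0x5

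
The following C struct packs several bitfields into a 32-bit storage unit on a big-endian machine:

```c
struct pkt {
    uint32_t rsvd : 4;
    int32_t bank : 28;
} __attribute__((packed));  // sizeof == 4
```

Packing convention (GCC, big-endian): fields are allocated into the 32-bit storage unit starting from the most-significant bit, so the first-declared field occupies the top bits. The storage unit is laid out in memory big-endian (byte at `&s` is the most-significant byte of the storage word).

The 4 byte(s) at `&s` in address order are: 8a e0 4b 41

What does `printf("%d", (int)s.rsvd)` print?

[0]=0x8a [1]=0xe0 [2]=0x4b [3]=0x41 (big-endian) → word 0x8ae04b41
rsvd [28+:4] = (word>>28) & 0xf = 8  ←
bank [0+:28] = (word>>0) & 0xfffffff = 182471489

8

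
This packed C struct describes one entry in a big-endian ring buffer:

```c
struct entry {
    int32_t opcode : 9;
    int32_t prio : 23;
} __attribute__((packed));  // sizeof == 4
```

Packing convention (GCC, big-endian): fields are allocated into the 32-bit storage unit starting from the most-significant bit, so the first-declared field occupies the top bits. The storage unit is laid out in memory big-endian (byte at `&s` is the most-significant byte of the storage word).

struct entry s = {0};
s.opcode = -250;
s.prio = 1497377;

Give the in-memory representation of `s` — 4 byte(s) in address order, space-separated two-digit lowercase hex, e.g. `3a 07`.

opcode:9 = -250 → 0x106 << 23 → word 0x83000000
prio:23 = 1497377 → 0x16d921 << 0 → word 0x8316d921
word = 0x8316d921 → big-endian bytes:
  [0]=0x83  [1]=0x16  [2]=0xd9  [3]=0x21

83 16 d9 21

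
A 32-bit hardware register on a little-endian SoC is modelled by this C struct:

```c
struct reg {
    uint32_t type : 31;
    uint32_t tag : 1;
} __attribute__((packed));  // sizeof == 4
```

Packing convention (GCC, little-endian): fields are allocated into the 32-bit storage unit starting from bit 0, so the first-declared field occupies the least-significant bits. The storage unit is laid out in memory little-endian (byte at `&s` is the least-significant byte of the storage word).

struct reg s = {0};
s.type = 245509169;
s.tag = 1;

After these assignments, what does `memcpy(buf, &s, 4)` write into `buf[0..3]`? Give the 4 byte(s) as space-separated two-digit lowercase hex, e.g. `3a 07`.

31 2c a2 8e

type (31b) val=245509169 bits=0xea22c31 at bit 0: 0x0ea22c31
tag (1b) val=1 bits=0x1 at bit 31: 0x8ea22c31
word = 0x8ea22c31 → little-endian bytes:
  [0]=0x31  [1]=0x2c  [2]=0xa2  [3]=0x8e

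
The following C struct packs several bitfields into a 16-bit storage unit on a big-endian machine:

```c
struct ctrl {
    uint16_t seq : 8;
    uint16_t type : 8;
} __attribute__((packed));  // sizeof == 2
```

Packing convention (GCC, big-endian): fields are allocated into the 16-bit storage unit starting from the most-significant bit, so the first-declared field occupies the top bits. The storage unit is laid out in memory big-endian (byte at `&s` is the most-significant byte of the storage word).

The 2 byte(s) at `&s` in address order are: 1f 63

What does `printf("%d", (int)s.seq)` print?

[0]=0x1f [1]=0x63 (big-endian) → word 0x1f63
seq:8 @ bit 8 → (0x1f63>>8)&0xff = 0x1f  ←
type:8 @ bit 0 → (0x1f63>>0)&0xff = 0x63

31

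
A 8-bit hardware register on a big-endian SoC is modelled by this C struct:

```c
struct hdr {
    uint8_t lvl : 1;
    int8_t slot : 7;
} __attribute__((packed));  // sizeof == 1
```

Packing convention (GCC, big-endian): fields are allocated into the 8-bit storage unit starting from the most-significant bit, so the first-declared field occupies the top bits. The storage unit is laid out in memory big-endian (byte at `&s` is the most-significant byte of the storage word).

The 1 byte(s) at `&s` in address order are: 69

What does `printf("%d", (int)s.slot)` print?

-23

[0]=0x69 (big-endian) → word 0x69
lvl [7+:1] = (word>>7) & 0x1 = 0
slot [0+:7] = (word>>0) & 0x7f = 105  ←
slot signed 7b, MSB=1: 105 - 128 = -23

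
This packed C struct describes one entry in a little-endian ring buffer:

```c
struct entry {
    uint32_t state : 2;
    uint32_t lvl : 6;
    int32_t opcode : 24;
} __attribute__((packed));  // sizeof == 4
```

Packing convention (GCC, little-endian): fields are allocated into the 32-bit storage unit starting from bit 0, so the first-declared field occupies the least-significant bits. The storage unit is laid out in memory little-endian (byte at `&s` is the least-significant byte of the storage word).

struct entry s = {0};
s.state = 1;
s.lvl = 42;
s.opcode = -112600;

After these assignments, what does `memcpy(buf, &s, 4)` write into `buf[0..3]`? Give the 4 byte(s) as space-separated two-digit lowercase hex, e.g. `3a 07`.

state (2b) val=1 bits=0x1 at bit 0: 0x00000001
lvl (6b) val=42 bits=0x2a at bit 2: 0x000000a9
opcode (24b) val=-112600 bits=0xfe4828 at bit 8: 0xfe4828a9
word = 0xfe4828a9 → little-endian bytes:
  [0]=0xa9  [1]=0x28  [2]=0x48  [3]=0xfe

a9 28 48 fe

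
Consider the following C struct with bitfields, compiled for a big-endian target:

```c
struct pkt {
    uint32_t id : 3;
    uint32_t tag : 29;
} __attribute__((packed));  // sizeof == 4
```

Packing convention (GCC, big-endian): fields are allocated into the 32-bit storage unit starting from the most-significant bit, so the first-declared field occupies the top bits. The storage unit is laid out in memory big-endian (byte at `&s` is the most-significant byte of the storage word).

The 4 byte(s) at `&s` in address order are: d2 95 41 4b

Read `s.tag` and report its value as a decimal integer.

[0]=0xd2 [1]=0x95 [2]=0x41 [3]=0x4b (big-endian) → word 0xd295414b
id [29+:3] = (word>>29) & 0x7 = 6
tag [0+:29] = (word>>0) & 0x1fffffff = 311771467  ←

311771467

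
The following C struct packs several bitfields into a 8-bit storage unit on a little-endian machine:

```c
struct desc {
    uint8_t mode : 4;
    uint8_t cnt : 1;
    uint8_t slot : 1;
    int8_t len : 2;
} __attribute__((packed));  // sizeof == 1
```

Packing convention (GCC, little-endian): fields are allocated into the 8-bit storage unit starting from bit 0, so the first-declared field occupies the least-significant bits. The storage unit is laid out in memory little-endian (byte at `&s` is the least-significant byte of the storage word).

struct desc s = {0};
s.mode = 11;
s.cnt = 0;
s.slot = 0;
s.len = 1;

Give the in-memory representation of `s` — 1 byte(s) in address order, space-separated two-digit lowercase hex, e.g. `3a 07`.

mode (4b) val=11 bits=0xb at bit 0: 0x0b
cnt (1b) val=0 bits=0x0 at bit 4: 0x0b
slot (1b) val=0 bits=0x0 at bit 5: 0x0b
len (2b) val=1 bits=0x1 at bit 6: 0x4b
word = 0x4b → little-endian bytes:
  [0]=0x4b

4b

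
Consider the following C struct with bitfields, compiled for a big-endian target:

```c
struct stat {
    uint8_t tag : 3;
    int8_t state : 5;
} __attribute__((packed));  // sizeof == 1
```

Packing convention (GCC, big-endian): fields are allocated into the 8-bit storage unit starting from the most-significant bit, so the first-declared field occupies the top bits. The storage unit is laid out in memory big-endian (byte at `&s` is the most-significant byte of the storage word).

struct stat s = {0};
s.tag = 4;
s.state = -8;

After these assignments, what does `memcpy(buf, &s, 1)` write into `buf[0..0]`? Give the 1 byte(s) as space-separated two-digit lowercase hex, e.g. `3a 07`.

98

[5+:3] tag=4 & 0x7 = 0x4; word=0x80
[0+:5] state=-8 & 0x1f = 0x18; word=0x98
word = 0x98 → big-endian bytes:
  [0]=0x98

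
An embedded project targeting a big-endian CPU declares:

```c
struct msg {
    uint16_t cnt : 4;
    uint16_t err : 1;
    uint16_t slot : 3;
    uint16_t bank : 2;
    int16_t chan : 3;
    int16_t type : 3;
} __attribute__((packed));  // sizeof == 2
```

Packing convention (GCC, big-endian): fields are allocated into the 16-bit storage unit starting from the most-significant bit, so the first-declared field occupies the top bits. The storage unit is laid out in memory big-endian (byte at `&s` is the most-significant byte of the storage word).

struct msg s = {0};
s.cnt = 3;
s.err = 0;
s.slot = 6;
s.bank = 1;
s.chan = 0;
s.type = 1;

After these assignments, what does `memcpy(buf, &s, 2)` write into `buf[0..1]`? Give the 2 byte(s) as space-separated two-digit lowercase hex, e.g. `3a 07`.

36 41

cnt:4 = 3 → 0x3 << 12 → word 0x3000
err:1 = 0 → 0x0 << 11 → word 0x3000
slot:3 = 6 → 0x6 << 8 → word 0x3600
bank:2 = 1 → 0x1 << 6 → word 0x3640
chan:3 = 0 → 0x0 << 3 → word 0x3640
type:3 = 1 → 0x1 << 0 → word 0x3641
word = 0x3641 → big-endian bytes:
  [0]=0x36  [1]=0x41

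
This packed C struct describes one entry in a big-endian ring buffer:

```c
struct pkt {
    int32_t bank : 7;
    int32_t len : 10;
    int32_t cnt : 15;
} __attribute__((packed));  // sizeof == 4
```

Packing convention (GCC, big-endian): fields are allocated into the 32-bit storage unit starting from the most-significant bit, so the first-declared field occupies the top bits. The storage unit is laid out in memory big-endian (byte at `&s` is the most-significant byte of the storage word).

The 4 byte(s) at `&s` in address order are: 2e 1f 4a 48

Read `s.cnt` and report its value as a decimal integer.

[0]=0x2e [1]=0x1f [2]=0x4a [3]=0x48 (big-endian) → word 0x2e1f4a48
bank [25+:7] = (word>>25) & 0x7f = 23
len [15+:10] = (word>>15) & 0x3ff = 62
cnt [0+:15] = (word>>0) & 0x7fff = 19016  ←
cnt signed 15b, MSB=1: 19016 - 32768 = -13752

-13752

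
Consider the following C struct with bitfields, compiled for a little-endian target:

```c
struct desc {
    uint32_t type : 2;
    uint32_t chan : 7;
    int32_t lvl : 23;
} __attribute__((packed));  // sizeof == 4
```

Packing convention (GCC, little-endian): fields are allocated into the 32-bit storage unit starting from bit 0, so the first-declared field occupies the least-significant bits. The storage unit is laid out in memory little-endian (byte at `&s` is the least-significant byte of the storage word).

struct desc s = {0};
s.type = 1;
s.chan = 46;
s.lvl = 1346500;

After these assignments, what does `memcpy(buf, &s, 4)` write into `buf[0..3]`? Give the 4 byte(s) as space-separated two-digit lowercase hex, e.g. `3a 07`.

b9 88 17 29

type (2b) val=1 bits=0x1 at bit 0: 0x00000001
chan (7b) val=46 bits=0x2e at bit 2: 0x000000b9
lvl (23b) val=1346500 bits=0x148bc4 at bit 9: 0x291788b9
word = 0x291788b9 → little-endian bytes:
  [0]=0xb9  [1]=0x88  [2]=0x17  [3]=0x29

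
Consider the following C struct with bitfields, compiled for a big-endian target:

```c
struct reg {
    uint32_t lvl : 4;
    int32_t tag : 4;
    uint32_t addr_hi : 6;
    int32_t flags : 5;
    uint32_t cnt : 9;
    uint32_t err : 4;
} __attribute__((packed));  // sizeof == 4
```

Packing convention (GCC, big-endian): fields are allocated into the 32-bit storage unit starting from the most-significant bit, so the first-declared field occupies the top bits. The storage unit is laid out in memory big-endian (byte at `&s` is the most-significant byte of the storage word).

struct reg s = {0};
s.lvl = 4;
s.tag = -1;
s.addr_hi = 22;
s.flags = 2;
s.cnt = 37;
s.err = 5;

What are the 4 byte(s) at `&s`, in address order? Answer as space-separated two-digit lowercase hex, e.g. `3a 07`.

lvl (4b) val=4 bits=0x4 at bit 28: 0x40000000
tag (4b) val=-1 bits=0xf at bit 24: 0x4f000000
addr_hi (6b) val=22 bits=0x16 at bit 18: 0x4f580000
flags (5b) val=2 bits=0x2 at bit 13: 0x4f584000
cnt (9b) val=37 bits=0x25 at bit 4: 0x4f584250
err (4b) val=5 bits=0x5 at bit 0: 0x4f584255
word = 0x4f584255 → big-endian bytes:
  [0]=0x4f  [1]=0x58  [2]=0x42  [3]=0x55

4f 58 42 55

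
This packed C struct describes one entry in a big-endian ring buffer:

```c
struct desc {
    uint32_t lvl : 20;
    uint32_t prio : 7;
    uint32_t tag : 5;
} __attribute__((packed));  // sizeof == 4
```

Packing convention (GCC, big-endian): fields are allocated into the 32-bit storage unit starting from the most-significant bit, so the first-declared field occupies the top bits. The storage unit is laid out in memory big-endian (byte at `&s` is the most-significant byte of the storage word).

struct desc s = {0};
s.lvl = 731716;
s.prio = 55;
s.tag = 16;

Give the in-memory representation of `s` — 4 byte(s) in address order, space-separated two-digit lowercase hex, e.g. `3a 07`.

b2 a4 46 f0

lvl (20b) val=731716 bits=0xb2a44 at bit 12: 0xb2a44000
prio (7b) val=55 bits=0x37 at bit 5: 0xb2a446e0
tag (5b) val=16 bits=0x10 at bit 0: 0xb2a446f0
word = 0xb2a446f0 → big-endian bytes:
  [0]=0xb2  [1]=0xa4  [2]=0x46  [3]=0xf0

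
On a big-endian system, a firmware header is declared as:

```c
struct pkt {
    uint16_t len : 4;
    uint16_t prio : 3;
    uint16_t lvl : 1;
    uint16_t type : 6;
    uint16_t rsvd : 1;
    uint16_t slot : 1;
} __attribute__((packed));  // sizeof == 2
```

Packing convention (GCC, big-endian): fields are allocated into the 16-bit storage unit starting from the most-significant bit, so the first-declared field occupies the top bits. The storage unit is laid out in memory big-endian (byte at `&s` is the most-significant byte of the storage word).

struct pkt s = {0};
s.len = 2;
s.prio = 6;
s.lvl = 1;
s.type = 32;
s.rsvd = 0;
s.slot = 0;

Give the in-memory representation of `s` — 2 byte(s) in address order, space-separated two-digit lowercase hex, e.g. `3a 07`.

[12+:4] len=2 & 0xf = 0x2; word=0x2000
[9+:3] prio=6 & 0x7 = 0x6; word=0x2c00
[8+:1] lvl=1 & 0x1 = 0x1; word=0x2d00
[2+:6] type=32 & 0x3f = 0x20; word=0x2d80
[1+:1] rsvd=0 & 0x1 = 0x0; word=0x2d80
[0+:1] slot=0 & 0x1 = 0x0; word=0x2d80
word = 0x2d80 → big-endian bytes:
  [0]=0x2d  [1]=0x80

2d 80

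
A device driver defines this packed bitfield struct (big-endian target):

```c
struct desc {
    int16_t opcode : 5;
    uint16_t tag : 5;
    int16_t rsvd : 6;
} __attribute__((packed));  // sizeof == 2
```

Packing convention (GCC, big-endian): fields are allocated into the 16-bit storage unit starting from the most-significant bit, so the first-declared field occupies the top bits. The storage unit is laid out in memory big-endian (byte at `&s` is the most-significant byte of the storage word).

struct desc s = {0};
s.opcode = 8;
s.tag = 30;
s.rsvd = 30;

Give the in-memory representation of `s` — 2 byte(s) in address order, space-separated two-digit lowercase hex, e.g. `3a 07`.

[11+:5] opcode=8 & 0x1f = 0x8; word=0x4000
[6+:5] tag=30 & 0x1f = 0x1e; word=0x4780
[0+:6] rsvd=30 & 0x3f = 0x1e; word=0x479e
word = 0x479e → big-endian bytes:
  [0]=0x47  [1]=0x9e

47 9e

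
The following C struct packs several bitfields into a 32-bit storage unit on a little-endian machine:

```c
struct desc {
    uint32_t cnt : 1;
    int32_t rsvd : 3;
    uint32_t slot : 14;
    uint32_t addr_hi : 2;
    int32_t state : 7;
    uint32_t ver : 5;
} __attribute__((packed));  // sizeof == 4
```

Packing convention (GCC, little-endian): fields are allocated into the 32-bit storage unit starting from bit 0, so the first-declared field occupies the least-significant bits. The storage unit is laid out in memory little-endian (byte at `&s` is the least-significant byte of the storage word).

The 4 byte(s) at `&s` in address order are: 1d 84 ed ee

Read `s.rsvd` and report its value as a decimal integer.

[0]=0x1d [1]=0x84 [2]=0xed [3]=0xee (little-endian) → word 0xeeed841d
cnt:1 @ bit 0 → (0xeeed841d>>0)&0x1 = 0x1
rsvd:3 @ bit 1 → (0xeeed841d>>1)&0x7 = 0x6  ←
slot:14 @ bit 4 → (0xeeed841d>>4)&0x3fff = 0x1841
addr_hi:2 @ bit 18 → (0xeeed841d>>18)&0x3 = 0x3
state:7 @ bit 20 → (0xeeed841d>>20)&0x7f = 0x6e
ver:5 @ bit 27 → (0xeeed841d>>27)&0x1f = 0x1d
rsvd signed 3b, MSB=1: 6 - 8 = -2

-2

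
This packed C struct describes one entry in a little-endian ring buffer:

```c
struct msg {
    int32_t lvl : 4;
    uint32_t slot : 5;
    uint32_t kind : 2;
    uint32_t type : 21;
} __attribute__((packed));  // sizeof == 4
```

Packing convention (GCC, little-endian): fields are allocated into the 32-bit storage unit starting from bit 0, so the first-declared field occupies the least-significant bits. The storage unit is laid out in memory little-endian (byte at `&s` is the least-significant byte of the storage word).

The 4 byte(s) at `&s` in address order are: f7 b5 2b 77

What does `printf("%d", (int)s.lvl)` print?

[0]=0xf7 [1]=0xb5 [2]=0x2b [3]=0x77 (little-endian) → word 0x772bb5f7
lvl [0+:4] = (word>>0) & 0xf = 7  ←
slot [4+:5] = (word>>4) & 0x1f = 31
kind [9+:2] = (word>>9) & 0x3 = 2
type [11+:21] = (word>>11) & 0x1fffff = 976246
lvl signed 4b, MSB=0: value = 7

7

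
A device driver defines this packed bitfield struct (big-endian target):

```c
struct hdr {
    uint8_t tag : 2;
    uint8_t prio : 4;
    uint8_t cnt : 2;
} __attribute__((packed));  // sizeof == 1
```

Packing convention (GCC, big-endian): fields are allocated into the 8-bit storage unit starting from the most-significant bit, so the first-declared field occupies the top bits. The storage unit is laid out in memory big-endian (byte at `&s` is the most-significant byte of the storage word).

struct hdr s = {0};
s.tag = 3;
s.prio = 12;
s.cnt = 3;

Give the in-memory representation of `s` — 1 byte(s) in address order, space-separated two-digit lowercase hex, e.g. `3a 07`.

[6+:2] tag=3 & 0x3 = 0x3; word=0xc0
[2+:4] prio=12 & 0xf = 0xc; word=0xf0
[0+:2] cnt=3 & 0x3 = 0x3; word=0xf3
word = 0xf3 → big-endian bytes:
  [0]=0xf3

f3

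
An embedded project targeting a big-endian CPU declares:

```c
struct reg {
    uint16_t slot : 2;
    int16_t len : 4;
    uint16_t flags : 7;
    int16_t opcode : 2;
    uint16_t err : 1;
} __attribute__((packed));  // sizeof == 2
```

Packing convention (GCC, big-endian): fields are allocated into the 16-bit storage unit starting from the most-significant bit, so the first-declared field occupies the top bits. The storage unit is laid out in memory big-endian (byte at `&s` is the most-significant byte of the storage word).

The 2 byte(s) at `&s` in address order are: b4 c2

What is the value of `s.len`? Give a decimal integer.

[0]=0xb4 [1]=0xc2 (big-endian) → word 0xb4c2
slot [14+:2] = (word>>14) & 0x3 = 2
len [10+:4] = (word>>10) & 0xf = 13  ←
flags [3+:7] = (word>>3) & 0x7f = 24
opcode [1+:2] = (word>>1) & 0x3 = 1
err [0+:1] = (word>>0) & 0x1 = 0
len signed 4b, MSB=1: 13 - 16 = -3

-3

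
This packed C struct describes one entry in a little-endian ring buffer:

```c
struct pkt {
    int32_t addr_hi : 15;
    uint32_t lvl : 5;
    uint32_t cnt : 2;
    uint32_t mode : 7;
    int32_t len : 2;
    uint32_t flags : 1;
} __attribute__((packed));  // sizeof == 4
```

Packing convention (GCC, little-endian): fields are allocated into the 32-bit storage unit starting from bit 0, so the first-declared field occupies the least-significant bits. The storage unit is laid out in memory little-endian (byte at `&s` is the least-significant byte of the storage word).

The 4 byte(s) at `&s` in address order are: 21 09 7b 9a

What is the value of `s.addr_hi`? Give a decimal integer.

2337

[0]=0x21 [1]=0x09 [2]=0x7b [3]=0x9a (little-endian) → word 0x9a7b0921
addr_hi:15 @ bit 0 → (0x9a7b0921>>0)&0x7fff = 0x921  ←
lvl:5 @ bit 15 → (0x9a7b0921>>15)&0x1f = 0x16
cnt:2 @ bit 20 → (0x9a7b0921>>20)&0x3 = 0x3
mode:7 @ bit 22 → (0x9a7b0921>>22)&0x7f = 0x69
len:2 @ bit 29 → (0x9a7b0921>>29)&0x3 = 0x0
flags:1 @ bit 31 → (0x9a7b0921>>31)&0x1 = 0x1
addr_hi signed 15b, MSB=0: value = 2337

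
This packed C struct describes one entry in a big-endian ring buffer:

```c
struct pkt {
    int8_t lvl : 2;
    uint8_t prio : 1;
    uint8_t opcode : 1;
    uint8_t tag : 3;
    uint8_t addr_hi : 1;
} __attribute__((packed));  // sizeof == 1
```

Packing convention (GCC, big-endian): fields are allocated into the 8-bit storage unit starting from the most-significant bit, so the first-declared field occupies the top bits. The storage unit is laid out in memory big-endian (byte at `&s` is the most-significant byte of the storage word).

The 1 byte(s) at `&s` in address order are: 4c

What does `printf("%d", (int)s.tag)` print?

[0]=0x4c (big-endian) → word 0x4c
lvl:2 @ bit 6 → (0x4c>>6)&0x3 = 0x1
prio:1 @ bit 5 → (0x4c>>5)&0x1 = 0x0
opcode:1 @ bit 4 → (0x4c>>4)&0x1 = 0x0
tag:3 @ bit 1 → (0x4c>>1)&0x7 = 0x6  ←
addr_hi:1 @ bit 0 → (0x4c>>0)&0x1 = 0x0

6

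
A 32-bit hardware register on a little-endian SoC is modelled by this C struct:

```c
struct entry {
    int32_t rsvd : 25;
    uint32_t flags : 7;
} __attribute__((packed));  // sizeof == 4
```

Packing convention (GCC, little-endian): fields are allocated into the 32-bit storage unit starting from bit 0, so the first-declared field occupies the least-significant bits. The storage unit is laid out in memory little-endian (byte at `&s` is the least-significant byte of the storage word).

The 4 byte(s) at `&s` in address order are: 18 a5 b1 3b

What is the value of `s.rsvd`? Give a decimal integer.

[0]=0x18 [1]=0xa5 [2]=0xb1 [3]=0x3b (little-endian) → word 0x3bb1a518
rsvd:25 @ bit 0 → (0x3bb1a518>>0)&0x1ffffff = 0x1b1a518  ←
flags:7 @ bit 25 → (0x3bb1a518>>25)&0x7f = 0x1d
rsvd signed 25b, MSB=1: 28419352 - 33554432 = -5135080

-5135080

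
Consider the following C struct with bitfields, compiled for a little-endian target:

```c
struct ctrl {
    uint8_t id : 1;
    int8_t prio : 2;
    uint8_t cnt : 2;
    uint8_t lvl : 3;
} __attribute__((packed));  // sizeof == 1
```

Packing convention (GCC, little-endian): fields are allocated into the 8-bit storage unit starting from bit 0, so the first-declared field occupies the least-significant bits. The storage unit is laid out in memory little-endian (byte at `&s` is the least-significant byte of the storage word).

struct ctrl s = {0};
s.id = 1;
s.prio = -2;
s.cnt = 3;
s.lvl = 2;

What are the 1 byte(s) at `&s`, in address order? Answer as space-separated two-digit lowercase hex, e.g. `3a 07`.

5d

id:1 = 1 → 0x1 << 0 → word 0x01
prio:2 = -2 → 0x2 << 1 → word 0x05
cnt:2 = 3 → 0x3 << 3 → word 0x1d
lvl:3 = 2 → 0x2 << 5 → word 0x5d
word = 0x5d → little-endian bytes:
  [0]=0x5d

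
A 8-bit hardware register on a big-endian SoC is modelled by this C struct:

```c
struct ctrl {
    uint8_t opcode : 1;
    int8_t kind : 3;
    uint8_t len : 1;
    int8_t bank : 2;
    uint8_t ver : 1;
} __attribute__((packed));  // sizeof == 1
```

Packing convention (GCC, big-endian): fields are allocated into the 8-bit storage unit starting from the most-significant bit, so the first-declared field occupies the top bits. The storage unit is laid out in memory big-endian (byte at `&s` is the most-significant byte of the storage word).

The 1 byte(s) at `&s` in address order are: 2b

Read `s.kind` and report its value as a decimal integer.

2

[0]=0x2b (big-endian) → word 0x2b
opcode [7+:1] = (word>>7) & 0x1 = 0
kind [4+:3] = (word>>4) & 0x7 = 2  ←
len [3+:1] = (word>>3) & 0x1 = 1
bank [1+:2] = (word>>1) & 0x3 = 1
ver [0+:1] = (word>>0) & 0x1 = 1
kind signed 3b, MSB=0: value = 2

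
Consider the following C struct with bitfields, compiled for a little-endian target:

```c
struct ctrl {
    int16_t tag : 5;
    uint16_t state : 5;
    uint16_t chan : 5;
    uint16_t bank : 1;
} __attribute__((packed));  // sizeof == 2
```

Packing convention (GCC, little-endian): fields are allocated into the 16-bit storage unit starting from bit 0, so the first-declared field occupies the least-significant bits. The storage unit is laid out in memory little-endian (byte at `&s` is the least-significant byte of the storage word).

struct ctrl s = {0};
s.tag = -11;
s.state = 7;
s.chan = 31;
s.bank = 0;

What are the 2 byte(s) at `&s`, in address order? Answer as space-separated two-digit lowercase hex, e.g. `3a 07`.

f5 7c

tag:5 = -11 → 0x15 << 0 → word 0x0015
state:5 = 7 → 0x7 << 5 → word 0x00f5
chan:5 = 31 → 0x1f << 10 → word 0x7cf5
bank:1 = 0 → 0x0 << 15 → word 0x7cf5
word = 0x7cf5 → little-endian bytes:
  [0]=0xf5  [1]=0x7c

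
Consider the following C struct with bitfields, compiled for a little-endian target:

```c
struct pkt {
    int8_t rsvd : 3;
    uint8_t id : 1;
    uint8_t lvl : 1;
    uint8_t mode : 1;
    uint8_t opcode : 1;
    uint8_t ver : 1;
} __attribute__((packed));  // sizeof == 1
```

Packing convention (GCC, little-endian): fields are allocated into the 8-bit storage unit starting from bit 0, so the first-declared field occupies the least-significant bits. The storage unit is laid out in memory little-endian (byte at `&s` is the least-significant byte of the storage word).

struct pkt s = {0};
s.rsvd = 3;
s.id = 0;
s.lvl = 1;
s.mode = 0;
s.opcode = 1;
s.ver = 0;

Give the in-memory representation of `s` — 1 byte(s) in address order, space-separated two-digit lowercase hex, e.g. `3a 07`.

53

rsvd:3 = 3 → 0x3 << 0 → word 0x03
id:1 = 0 → 0x0 << 3 → word 0x03
lvl:1 = 1 → 0x1 << 4 → word 0x13
mode:1 = 0 → 0x0 << 5 → word 0x13
opcode:1 = 1 → 0x1 << 6 → word 0x53
ver:1 = 0 → 0x0 << 7 → word 0x53
word = 0x53 → little-endian bytes:
  [0]=0x53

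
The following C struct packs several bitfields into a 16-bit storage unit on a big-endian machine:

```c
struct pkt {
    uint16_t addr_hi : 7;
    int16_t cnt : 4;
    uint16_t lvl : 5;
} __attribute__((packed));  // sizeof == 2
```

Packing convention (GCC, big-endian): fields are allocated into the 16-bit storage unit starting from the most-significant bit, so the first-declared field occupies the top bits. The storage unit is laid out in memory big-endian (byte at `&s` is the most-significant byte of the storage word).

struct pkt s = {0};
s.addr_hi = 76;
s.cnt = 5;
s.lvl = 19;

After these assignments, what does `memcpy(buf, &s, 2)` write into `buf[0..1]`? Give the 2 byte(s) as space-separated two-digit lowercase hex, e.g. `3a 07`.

addr_hi:7 = 76 → 0x4c << 9 → word 0x9800
cnt:4 = 5 → 0x5 << 5 → word 0x98a0
lvl:5 = 19 → 0x13 << 0 → word 0x98b3
word = 0x98b3 → big-endian bytes:
  [0]=0x98  [1]=0xb3

98 b3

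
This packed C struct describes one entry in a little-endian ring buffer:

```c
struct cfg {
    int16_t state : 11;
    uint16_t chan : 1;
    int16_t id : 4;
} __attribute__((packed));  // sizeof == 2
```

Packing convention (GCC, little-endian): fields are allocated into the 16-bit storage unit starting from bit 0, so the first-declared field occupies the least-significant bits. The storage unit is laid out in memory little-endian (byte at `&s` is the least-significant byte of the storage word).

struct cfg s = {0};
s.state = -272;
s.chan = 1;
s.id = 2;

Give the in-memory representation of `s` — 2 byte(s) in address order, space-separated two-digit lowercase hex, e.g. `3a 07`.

f0 2e

[0+:11] state=-272 & 0x7ff = 0x6f0; word=0x06f0
[11+:1] chan=1 & 0x1 = 0x1; word=0x0ef0
[12+:4] id=2 & 0xf = 0x2; word=0x2ef0
word = 0x2ef0 → little-endian bytes:
  [0]=0xf0  [1]=0x2e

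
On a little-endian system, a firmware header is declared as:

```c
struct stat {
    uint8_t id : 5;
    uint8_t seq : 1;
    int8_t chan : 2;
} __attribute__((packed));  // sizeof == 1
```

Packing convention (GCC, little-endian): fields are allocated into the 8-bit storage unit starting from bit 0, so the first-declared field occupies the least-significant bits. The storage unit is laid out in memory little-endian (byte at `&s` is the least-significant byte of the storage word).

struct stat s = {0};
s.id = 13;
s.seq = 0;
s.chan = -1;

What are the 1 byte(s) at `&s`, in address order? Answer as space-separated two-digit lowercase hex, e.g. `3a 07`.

id:5 = 13 → 0xd << 0 → word 0x0d
seq:1 = 0 → 0x0 << 5 → word 0x0d
chan:2 = -1 → 0x3 << 6 → word 0xcd
word = 0xcd → little-endian bytes:
  [0]=0xcd

cd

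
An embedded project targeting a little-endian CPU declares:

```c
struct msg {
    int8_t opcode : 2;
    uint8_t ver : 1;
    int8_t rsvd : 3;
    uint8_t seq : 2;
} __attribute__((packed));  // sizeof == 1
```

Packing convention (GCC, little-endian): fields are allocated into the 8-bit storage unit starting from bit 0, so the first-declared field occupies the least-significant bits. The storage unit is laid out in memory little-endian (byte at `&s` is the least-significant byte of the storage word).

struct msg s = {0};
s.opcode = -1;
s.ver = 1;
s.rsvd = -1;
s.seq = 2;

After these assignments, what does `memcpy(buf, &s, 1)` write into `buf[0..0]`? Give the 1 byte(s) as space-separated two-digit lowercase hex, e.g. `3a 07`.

opcode (2b) val=-1 bits=0x3 at bit 0: 0x03
ver (1b) val=1 bits=0x1 at bit 2: 0x07
rsvd (3b) val=-1 bits=0x7 at bit 3: 0x3f
seq (2b) val=2 bits=0x2 at bit 6: 0xbf
word = 0xbf → little-endian bytes:
  [0]=0xbf

bf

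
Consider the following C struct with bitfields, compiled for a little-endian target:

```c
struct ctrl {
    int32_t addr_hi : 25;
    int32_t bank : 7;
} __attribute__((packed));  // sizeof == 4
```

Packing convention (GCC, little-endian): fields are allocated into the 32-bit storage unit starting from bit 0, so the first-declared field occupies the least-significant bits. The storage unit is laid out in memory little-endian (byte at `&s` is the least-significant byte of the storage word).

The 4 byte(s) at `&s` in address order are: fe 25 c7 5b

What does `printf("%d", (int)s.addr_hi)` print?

-3725826

[0]=0xfe [1]=0x25 [2]=0xc7 [3]=0x5b (little-endian) → word 0x5bc725fe
addr_hi [0+:25] = (word>>0) & 0x1ffffff = 29828606  ←
bank [25+:7] = (word>>25) & 0x7f = 45
addr_hi signed 25b, MSB=1: 29828606 - 33554432 = -3725826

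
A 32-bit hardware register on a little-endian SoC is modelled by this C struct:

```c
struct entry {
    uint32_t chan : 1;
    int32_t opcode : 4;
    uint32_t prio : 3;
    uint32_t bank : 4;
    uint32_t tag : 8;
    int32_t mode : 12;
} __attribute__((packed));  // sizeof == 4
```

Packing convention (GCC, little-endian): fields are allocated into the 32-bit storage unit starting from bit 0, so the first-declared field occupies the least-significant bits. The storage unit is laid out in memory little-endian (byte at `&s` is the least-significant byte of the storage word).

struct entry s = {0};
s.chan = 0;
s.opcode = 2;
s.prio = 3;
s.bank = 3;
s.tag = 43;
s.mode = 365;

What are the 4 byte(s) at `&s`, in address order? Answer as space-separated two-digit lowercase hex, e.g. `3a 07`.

[0+:1] chan=0 & 0x1 = 0x0; word=0x00000000
[1+:4] opcode=2 & 0xf = 0x2; word=0x00000004
[5+:3] prio=3 & 0x7 = 0x3; word=0x00000064
[8+:4] bank=3 & 0xf = 0x3; word=0x00000364
[12+:8] tag=43 & 0xff = 0x2b; word=0x0002b364
[20+:12] mode=365 & 0xfff = 0x16d; word=0x16d2b364
word = 0x16d2b364 → little-endian bytes:
  [0]=0x64  [1]=0xb3  [2]=0xd2  [3]=0x16

64 b3 d2 16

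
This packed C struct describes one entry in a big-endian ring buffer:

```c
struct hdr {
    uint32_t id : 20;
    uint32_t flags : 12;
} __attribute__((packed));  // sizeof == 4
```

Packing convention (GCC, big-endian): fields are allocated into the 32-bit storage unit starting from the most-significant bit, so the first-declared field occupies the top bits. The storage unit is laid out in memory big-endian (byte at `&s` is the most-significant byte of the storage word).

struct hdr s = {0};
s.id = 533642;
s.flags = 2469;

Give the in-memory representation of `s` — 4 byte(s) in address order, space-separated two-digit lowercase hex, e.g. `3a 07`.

82 48 a9 a5

id:20 = 533642 → 0x8248a << 12 → word 0x8248a000
flags:12 = 2469 → 0x9a5 << 0 → word 0x8248a9a5
word = 0x8248a9a5 → big-endian bytes:
  [0]=0x82  [1]=0x48  [2]=0xa9  [3]=0xa5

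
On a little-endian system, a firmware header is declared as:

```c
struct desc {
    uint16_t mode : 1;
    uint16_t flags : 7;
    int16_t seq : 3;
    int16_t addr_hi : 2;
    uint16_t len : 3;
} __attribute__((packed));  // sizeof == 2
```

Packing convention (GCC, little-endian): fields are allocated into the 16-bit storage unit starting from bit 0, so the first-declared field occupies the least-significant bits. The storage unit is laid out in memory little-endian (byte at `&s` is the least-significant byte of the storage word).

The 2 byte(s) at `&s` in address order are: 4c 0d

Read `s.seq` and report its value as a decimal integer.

-3

[0]=0x4c [1]=0x0d (little-endian) → word 0x0d4c
mode [0+:1] = (word>>0) & 0x1 = 0
flags [1+:7] = (word>>1) & 0x7f = 38
seq [8+:3] = (word>>8) & 0x7 = 5  ←
addr_hi [11+:2] = (word>>11) & 0x3 = 1
len [13+:3] = (word>>13) & 0x7 = 0
seq signed 3b, MSB=1: 5 - 8 = -3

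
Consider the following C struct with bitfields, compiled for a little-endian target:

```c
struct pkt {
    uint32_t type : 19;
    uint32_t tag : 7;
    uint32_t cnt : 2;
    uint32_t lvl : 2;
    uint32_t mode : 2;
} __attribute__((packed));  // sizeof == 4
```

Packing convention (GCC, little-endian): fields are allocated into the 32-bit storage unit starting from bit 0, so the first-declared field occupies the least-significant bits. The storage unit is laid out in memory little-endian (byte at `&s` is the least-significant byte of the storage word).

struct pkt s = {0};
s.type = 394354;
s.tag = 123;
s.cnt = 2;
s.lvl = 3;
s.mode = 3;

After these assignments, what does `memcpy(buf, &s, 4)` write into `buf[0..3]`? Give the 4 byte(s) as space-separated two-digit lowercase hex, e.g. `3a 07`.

72 04 de fb

type:19 = 394354 → 0x60472 << 0 → word 0x00060472
tag:7 = 123 → 0x7b << 19 → word 0x03de0472
cnt:2 = 2 → 0x2 << 26 → word 0x0bde0472
lvl:2 = 3 → 0x3 << 28 → word 0x3bde0472
mode:2 = 3 → 0x3 << 30 → word 0xfbde0472
word = 0xfbde0472 → little-endian bytes:
  [0]=0x72  [1]=0x04  [2]=0xde  [3]=0xfb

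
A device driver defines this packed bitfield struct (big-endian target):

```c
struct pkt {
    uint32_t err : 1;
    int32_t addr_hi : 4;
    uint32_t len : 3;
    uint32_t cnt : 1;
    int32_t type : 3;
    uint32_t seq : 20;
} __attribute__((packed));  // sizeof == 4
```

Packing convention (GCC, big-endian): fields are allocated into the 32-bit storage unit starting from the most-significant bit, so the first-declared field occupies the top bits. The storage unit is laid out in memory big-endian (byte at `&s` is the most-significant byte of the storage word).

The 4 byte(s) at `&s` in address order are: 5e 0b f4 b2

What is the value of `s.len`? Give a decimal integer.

6

[0]=0x5e [1]=0x0b [2]=0xf4 [3]=0xb2 (big-endian) → word 0x5e0bf4b2
err:1 @ bit 31 → (0x5e0bf4b2>>31)&0x1 = 0x0
addr_hi:4 @ bit 27 → (0x5e0bf4b2>>27)&0xf = 0xb
len:3 @ bit 24 → (0x5e0bf4b2>>24)&0x7 = 0x6  ←
cnt:1 @ bit 23 → (0x5e0bf4b2>>23)&0x1 = 0x0
type:3 @ bit 20 → (0x5e0bf4b2>>20)&0x7 = 0x0
seq:20 @ bit 0 → (0x5e0bf4b2>>0)&0xfffff = 0xbf4b2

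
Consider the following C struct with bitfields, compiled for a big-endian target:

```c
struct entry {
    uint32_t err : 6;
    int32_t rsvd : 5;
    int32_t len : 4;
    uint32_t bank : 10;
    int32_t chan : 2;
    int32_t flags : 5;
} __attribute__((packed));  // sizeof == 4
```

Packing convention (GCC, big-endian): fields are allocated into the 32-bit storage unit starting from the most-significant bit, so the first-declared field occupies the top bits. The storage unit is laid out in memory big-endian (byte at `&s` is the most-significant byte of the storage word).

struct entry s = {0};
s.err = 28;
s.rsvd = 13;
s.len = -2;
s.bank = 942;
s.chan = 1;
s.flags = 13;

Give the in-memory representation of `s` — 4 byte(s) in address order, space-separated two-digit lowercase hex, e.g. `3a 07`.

71 bd d7 2d

[26+:6] err=28 & 0x3f = 0x1c; word=0x70000000
[21+:5] rsvd=13 & 0x1f = 0xd; word=0x71a00000
[17+:4] len=-2 & 0xf = 0xe; word=0x71bc0000
[7+:10] bank=942 & 0x3ff = 0x3ae; word=0x71bdd700
[5+:2] chan=1 & 0x3 = 0x1; word=0x71bdd720
[0+:5] flags=13 & 0x1f = 0xd; word=0x71bdd72d
word = 0x71bdd72d → big-endian bytes:
  [0]=0x71  [1]=0xbd  [2]=0xd7  [3]=0x2d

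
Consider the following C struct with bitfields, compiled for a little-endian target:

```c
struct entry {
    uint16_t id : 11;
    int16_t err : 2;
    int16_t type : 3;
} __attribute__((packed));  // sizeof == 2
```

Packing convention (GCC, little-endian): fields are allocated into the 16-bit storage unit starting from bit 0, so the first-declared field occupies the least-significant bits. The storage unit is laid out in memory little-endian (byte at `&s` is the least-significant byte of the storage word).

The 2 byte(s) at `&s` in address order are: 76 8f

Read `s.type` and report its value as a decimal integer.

-4

[0]=0x76 [1]=0x8f (little-endian) → word 0x8f76
id:11 @ bit 0 → (0x8f76>>0)&0x7ff = 0x776
err:2 @ bit 11 → (0x8f76>>11)&0x3 = 0x1
type:3 @ bit 13 → (0x8f76>>13)&0x7 = 0x4  ←
type signed 3b, MSB=1: 4 - 8 = -4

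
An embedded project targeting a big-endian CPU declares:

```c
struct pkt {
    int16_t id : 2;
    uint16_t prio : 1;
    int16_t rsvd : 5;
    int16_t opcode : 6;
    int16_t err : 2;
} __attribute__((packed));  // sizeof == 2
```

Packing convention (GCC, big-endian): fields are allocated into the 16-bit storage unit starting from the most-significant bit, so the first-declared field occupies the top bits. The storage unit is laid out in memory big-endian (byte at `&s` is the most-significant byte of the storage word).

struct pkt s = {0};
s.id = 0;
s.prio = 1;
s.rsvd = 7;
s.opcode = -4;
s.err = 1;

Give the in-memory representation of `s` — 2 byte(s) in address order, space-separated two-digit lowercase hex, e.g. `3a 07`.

27 f1

id:2 = 0 → 0x0 << 14 → word 0x0000
prio:1 = 1 → 0x1 << 13 → word 0x2000
rsvd:5 = 7 → 0x7 << 8 → word 0x2700
opcode:6 = -4 → 0x3c << 2 → word 0x27f0
err:2 = 1 → 0x1 << 0 → word 0x27f1
word = 0x27f1 → big-endian bytes:
  [0]=0x27  [1]=0xf1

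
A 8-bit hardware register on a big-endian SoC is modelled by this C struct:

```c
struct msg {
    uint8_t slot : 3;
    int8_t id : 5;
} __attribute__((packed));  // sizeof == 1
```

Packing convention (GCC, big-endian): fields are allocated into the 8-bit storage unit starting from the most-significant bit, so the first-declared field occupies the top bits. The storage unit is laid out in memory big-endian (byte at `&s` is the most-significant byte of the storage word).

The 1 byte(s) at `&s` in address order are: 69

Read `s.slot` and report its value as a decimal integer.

3

[0]=0x69 (big-endian) → word 0x69
slot [5+:3] = (word>>5) & 0x7 = 3  ←
id [0+:5] = (word>>0) & 0x1f = 9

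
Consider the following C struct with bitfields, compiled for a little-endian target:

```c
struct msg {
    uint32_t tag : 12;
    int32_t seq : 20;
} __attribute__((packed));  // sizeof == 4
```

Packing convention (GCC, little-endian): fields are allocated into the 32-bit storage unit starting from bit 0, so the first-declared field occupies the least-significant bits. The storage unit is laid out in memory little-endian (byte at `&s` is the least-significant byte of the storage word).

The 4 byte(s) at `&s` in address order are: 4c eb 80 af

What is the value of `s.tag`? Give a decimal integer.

2892

[0]=0x4c [1]=0xeb [2]=0x80 [3]=0xaf (little-endian) → word 0xaf80eb4c
tag [0+:12] = (word>>0) & 0xfff = 2892  ←
seq [12+:20] = (word>>12) & 0xfffff = 718862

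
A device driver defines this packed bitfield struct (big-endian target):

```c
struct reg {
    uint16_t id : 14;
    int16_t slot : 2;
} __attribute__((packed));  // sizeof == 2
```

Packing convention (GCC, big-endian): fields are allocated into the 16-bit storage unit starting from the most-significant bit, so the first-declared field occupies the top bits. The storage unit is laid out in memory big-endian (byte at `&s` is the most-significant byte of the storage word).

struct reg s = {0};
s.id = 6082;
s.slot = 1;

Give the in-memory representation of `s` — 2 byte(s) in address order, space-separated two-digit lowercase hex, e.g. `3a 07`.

5f 09

[2+:14] id=6082 & 0x3fff = 0x17c2; word=0x5f08
[0+:2] slot=1 & 0x3 = 0x1; word=0x5f09
word = 0x5f09 → big-endian bytes:
  [0]=0x5f  [1]=0x09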